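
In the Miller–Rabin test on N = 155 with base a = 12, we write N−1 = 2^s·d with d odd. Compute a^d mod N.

155 − 1 = 154 = 2^1 · 77, so d = 77.
12^1 ≡ 12 (mod 155)
12^2 ≡ 12^2 = 144 ≡ 144 (mod 155)
12^4 ≡ 144^2 = 20736 ≡ 121 (mod 155)
12^8 ≡ 121^2 = 14641 ≡ 71 (mod 155)
12^16 ≡ 71^2 = 5041 ≡ 81 (mod 155)
12^32 ≡ 81^2 = 6561 ≡ 51 (mod 155)
12^64 ≡ 51^2 = 2601 ≡ 121 (mod 155)
77 = 64 + 8 + 4 + 1 in binary powers of 2.
So 12^77 ≡ 121 · 71 · 121 · 12 ≡ 42 (mod 155).
Squaring chain: 42; never reaches −1, so base 12 is a Miller–Rabin witness that 155 is composite.

42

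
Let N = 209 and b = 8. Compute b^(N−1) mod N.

49

8^1 ≡ 8 (mod 209)
8^2 ≡ 8^2 = 64 ≡ 64 (mod 209)
8^4 ≡ 64^2 = 4096 ≡ 125 (mod 209)
8^8 ≡ 125^2 = 15625 ≡ 159 (mod 209)
8^16 ≡ 159^2 = 25281 ≡ 201 (mod 209)
8^32 ≡ 201^2 = 40401 ≡ 64 (mod 209)
8^64 ≡ 64^2 = 4096 ≡ 125 (mod 209)
8^128 ≡ 125^2 = 15625 ≡ 159 (mod 209)
208 = 128 + 64 + 16 in binary powers of 2.
So 8^208 ≡ 159 · 125 · 201 ≡ 49 (mod 209).
Since 49 ≠ 1, base 8 is a Fermat witness: 209 is composite.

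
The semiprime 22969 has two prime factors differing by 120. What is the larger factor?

Since p = q + 120, we have 22969 = q(q + 120), so q² + 120q − 22969 = 0.
Discriminant: 120² + 4·22969 = 14400 + 91876 = 106276; √106276 = 326.
q = (−120 + 326)/2 = 103, and p = q + 120 = 223.
Check: 103 · 223 = 22969.

223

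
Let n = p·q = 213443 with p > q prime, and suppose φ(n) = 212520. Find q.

461

φ(n) = (p−1)(q−1) = n − (p+q) + 1, so p + q = 213443 − 212520 + 1 = 924.
p and q are the roots of t² − 924t + 213443 = 0.
Discriminant: 924² − 4·213443 = 853776 − 853772 = 4; √4 = 2.
q = (924 − 2)/2 = 461, p = (924 + 2)/2 = 463.
Check: 461 · 463 = 213443.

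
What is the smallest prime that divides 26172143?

26172143 is odd.
Digit sum 26, not divisible by 3.
Ends in 3: not divisible by 5.
7: 26172143 = 7·3738877 + 4
11: 26172143 = 11·2379285 + 8
13: 26172143 = 13·2013241 + 10
17: 26172143 = 17·1539537 + 14
19: 26172143 = 19·1377481 + 4
23: 26172143 = 23·1137919 + 6
29: 26172143 = 29·902487 + 20
31: 26172143 = 31·844262 + 21
37: 26172143 = 37·707355 + 8
41: 26172143 = 41·638344 + 39
43: 26172143 = 43·608654 + 21
47: 26172143 = 47·556854 + 5
53: 26172143 = 53·493814 + 1
59: 26172143 = 59·443595 + 38
61: 26172143 = 61·429051 + 32
67: 26172143 = 67·390629

67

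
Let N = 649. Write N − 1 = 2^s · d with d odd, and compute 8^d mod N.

649 − 1 = 648 = 2^3 · 81, so d = 81.
8^1 ≡ 8 (mod 649)
8^2 ≡ 8^2 = 64 ≡ 64 (mod 649)
8^4 ≡ 64^2 = 4096 ≡ 202 (mod 649)
8^8 ≡ 202^2 = 40804 ≡ 566 (mod 649)
8^16 ≡ 566^2 = 320356 ≡ 399 (mod 649)
8^32 ≡ 399^2 = 159201 ≡ 196 (mod 649)
8^64 ≡ 196^2 = 38416 ≡ 125 (mod 649)
81 = 64 + 16 + 1 in binary powers of 2.
So 8^81 ≡ 125 · 399 · 8 ≡ 514 (mod 649).
Squaring chain: 514 → 53 → 213; never reaches −1, so base 8 is a Miller–Rabin witness that 649 is composite.

514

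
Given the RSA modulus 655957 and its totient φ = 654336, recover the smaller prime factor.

769

φ(n) = (p−1)(q−1) = n − (p+q) + 1, so p + q = 655957 − 654336 + 1 = 1622.
p and q are the roots of t² − 1622t + 655957 = 0.
Discriminant: 1622² − 4·655957 = 2630884 − 2623828 = 7056; √7056 = 84.
q = (1622 − 84)/2 = 769, p = (1622 + 84)/2 = 853.
Check: 769 · 853 = 655957.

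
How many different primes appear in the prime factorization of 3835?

3835 = 5 · 767
767 = 13 · 59
3835 = 5 · 13 · 59, which has 3 distinct prime factors.

3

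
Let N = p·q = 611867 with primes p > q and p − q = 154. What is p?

Since p = q + 154, we have 611867 = q(q + 154), so q² + 154q − 611867 = 0.
Discriminant: 154² + 4·611867 = 23716 + 2447468 = 2471184; √2471184 = 1572.
q = (−154 + 1572)/2 = 709, and p = q + 154 = 863.
Check: 709 · 863 = 611867.

863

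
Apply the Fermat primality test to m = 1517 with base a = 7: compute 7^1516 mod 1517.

7^1 ≡ 7 (mod 1517)
7^2 ≡ 7^2 = 49 ≡ 49 (mod 1517)
7^4 ≡ 49^2 = 2401 ≡ 884 (mod 1517)
7^8 ≡ 884^2 = 781456 ≡ 201 (mod 1517)
7^16 ≡ 201^2 = 40401 ≡ 959 (mod 1517)
7^32 ≡ 959^2 = 919681 ≡ 379 (mod 1517)
7^64 ≡ 379^2 = 143641 ≡ 1043 (mod 1517)
7^128 ≡ 1043^2 = 1087849 ≡ 160 (mod 1517)
7^256 ≡ 160^2 = 25600 ≡ 1328 (mod 1517)
7^512 ≡ 1328^2 = 1763584 ≡ 830 (mod 1517)
7^1024 ≡ 830^2 = 688900 ≡ 182 (mod 1517)
1516 = 1024 + 256 + 128 + 64 + 32 + 8 + 4 in binary powers of 2.
So 7^1516 ≡ 182 · 1328 · 160 · 1043 · 379 · 201 · 884 ≡ 107 (mod 1517).
Since 107 ≠ 1, base 7 is a Fermat witness: 1517 is composite.

107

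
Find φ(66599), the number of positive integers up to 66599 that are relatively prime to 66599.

Factor: 66599 = 13 · 47 · 109.
φ(66599) = (13−1) · (47−1) · (109−1) = 12 · 46 · 108 = 59616.

59616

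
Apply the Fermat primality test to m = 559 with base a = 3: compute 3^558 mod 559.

3^1 ≡ 3 (mod 559)
3^2 ≡ 3^2 = 9 ≡ 9 (mod 559)
3^4 ≡ 9^2 = 81 ≡ 81 (mod 559)
3^8 ≡ 81^2 = 6561 ≡ 412 (mod 559)
3^16 ≡ 412^2 = 169744 ≡ 367 (mod 559)
3^32 ≡ 367^2 = 134689 ≡ 529 (mod 559)
3^64 ≡ 529^2 = 279841 ≡ 341 (mod 559)
3^128 ≡ 341^2 = 116281 ≡ 9 (mod 559)
3^256 ≡ 9^2 = 81 ≡ 81 (mod 559)
3^512 ≡ 81^2 = 6561 ≡ 412 (mod 559)
558 = 512 + 32 + 8 + 4 + 2 in binary powers of 2.
So 3^558 ≡ 412 · 529 · 412 · 81 · 9 ≡ 391 (mod 559).
Since 391 ≠ 1, base 3 is a Fermat witness: 559 is composite.

391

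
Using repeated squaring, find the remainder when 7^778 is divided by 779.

292

7^1 ≡ 7 (mod 779)
7^2 ≡ 7^2 = 49 ≡ 49 (mod 779)
7^4 ≡ 49^2 = 2401 ≡ 64 (mod 779)
7^8 ≡ 64^2 = 4096 ≡ 201 (mod 779)
7^16 ≡ 201^2 = 40401 ≡ 672 (mod 779)
7^32 ≡ 672^2 = 451584 ≡ 543 (mod 779)
7^64 ≡ 543^2 = 294849 ≡ 387 (mod 779)
7^128 ≡ 387^2 = 149769 ≡ 201 (mod 779)
7^256 ≡ 201^2 = 40401 ≡ 672 (mod 779)
7^512 ≡ 672^2 = 451584 ≡ 543 (mod 779)
778 = 512 + 256 + 8 + 2 in binary powers of 2.
So 7^778 ≡ 543 · 672 · 201 · 49 ≡ 292 (mod 779).
Since 292 ≠ 1, base 7 is a Fermat witness: 779 is composite.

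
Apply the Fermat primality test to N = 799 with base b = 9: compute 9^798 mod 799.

9^1 ≡ 9 (mod 799)
9^2 ≡ 9^2 = 81 ≡ 81 (mod 799)
9^4 ≡ 81^2 = 6561 ≡ 169 (mod 799)
9^8 ≡ 169^2 = 28561 ≡ 596 (mod 799)
9^16 ≡ 596^2 = 355216 ≡ 460 (mod 799)
9^32 ≡ 460^2 = 211600 ≡ 664 (mod 799)
9^64 ≡ 664^2 = 440896 ≡ 647 (mod 799)
9^128 ≡ 647^2 = 418609 ≡ 732 (mod 799)
9^256 ≡ 732^2 = 535824 ≡ 494 (mod 799)
9^512 ≡ 494^2 = 244036 ≡ 341 (mod 799)
798 = 512 + 256 + 16 + 8 + 4 + 2 in binary powers of 2.
So 9^798 ≡ 341 · 494 · 460 · 596 · 169 · 81 ≡ 225 (mod 799).
Since 225 ≠ 1, base 9 is a Fermat witness: 799 is composite.

225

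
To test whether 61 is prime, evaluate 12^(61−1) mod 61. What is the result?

12^1 ≡ 12 (mod 61)
12^2 ≡ 12^2 = 144 ≡ 22 (mod 61)
12^4 ≡ 22^2 = 484 ≡ 57 (mod 61)
12^8 ≡ 57^2 = 3249 ≡ 16 (mod 61)
12^16 ≡ 16^2 = 256 ≡ 12 (mod 61)
12^32 ≡ 12^2 = 144 ≡ 22 (mod 61)
60 = 32 + 16 + 8 + 4 in binary powers of 2.
So 12^60 ≡ 22 · 12 · 16 · 57 ≡ 1 (mod 61).
Since the result is 1, base 12 gives no evidence that 61 is composite.

1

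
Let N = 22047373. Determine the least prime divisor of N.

83

22047373 is odd.
Digit sum 28, not divisible by 3.
Ends in 3: not divisible by 5.
7: 22047373 = 7·3149624 + 5
11: 22047373 = 11·2004306 + 7
13: 22047373 = 13·1695951 + 10
17: 22047373 = 17·1296904 + 5
19: 22047373 = 19·1160388 + 1
23: 22047373 = 23·958581 + 10
29: 22047373 = 29·760254 + 7
31: 22047373 = 31·711205 + 18
37: 22047373 = 37·595874 + 35
41: 22047373 = 41·537740 + 33
43: 22047373 = 43·512729 + 26
47: 22047373 = 47·469093 + 2
53: 22047373 = 53·415988 + 9
59: 22047373 = 59·373684 + 17
61: 22047373 = 61·361432 + 21
67: 22047373 = 67·329065 + 18
71: 22047373 = 71·310526 + 27
73: 22047373 = 73·302018 + 59
79: 22047373 = 79·279080 + 53
83: 22047373 = 83·265631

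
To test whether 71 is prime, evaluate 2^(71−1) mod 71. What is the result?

2^1 ≡ 2 (mod 71)
2^2 ≡ 2^2 = 4 ≡ 4 (mod 71)
2^4 ≡ 4^2 = 16 ≡ 16 (mod 71)
2^8 ≡ 16^2 = 256 ≡ 43 (mod 71)
2^16 ≡ 43^2 = 1849 ≡ 3 (mod 71)
2^32 ≡ 3^2 = 9 ≡ 9 (mod 71)
2^64 ≡ 9^2 = 81 ≡ 10 (mod 71)
70 = 64 + 4 + 2 in binary powers of 2.
So 2^70 ≡ 10 · 16 · 4 ≡ 1 (mod 71).
Since the result is 1, base 2 gives no evidence that 71 is composite.

1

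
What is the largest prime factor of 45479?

89

45479 = 7 · 6497
6497 = 73 · 89
89 is prime.
So 45479 = 7 · 73 · 89; the largest prime factor is 89.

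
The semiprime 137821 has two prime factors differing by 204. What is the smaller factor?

283

Since p = q + 204, we have 137821 = q(q + 204), so q² + 204q − 137821 = 0.
Discriminant: 204² + 4·137821 = 41616 + 551284 = 592900; √592900 = 770.
q = (−204 + 770)/2 = 283, and p = q + 204 = 487.
Check: 283 · 487 = 137821.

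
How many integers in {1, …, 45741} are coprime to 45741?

Factor: 45741 = 3 · 79 · 193.
φ(45741) = (3−1) · (79−1) · (193−1) = 2 · 78 · 192 = 29952.

29952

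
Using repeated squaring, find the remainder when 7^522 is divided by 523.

7^1 ≡ 7 (mod 523)
7^2 ≡ 7^2 = 49 ≡ 49 (mod 523)
7^4 ≡ 49^2 = 2401 ≡ 309 (mod 523)
7^8 ≡ 309^2 = 95481 ≡ 295 (mod 523)
7^16 ≡ 295^2 = 87025 ≡ 207 (mod 523)
7^32 ≡ 207^2 = 42849 ≡ 486 (mod 523)
7^64 ≡ 486^2 = 236196 ≡ 323 (mod 523)
7^128 ≡ 323^2 = 104329 ≡ 252 (mod 523)
7^256 ≡ 252^2 = 63504 ≡ 221 (mod 523)
7^512 ≡ 221^2 = 48841 ≡ 202 (mod 523)
522 = 512 + 8 + 2 in binary powers of 2.
So 7^522 ≡ 202 · 295 · 49 ≡ 1 (mod 523).
Since the result is 1, base 7 gives no evidence that 523 is composite.

1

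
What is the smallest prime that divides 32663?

32663 is odd.
Digit sum 20, not divisible by 3.
Ends in 3: not divisible by 5.
7: 32663 = 7·4666 + 1
11: 32663 = 11·2969 + 4
13: 32663 = 13·2512 + 7
17: 32663 = 17·1921 + 6
19: 32663 = 19·1719 + 2
23: 32663 = 23·1420 + 3
29: 32663 = 29·1126 + 9
31: 32663 = 31·1053 + 20
37: 32663 = 37·882 + 29
41: 32663 = 41·796 + 27
43: 32663 = 43·759 + 26
47: 32663 = 47·694 + 45
53: 32663 = 53·616 + 15
59: 32663 = 59·553 + 36
61: 32663 = 61·535 + 28
67: 32663 = 67·487 + 34
71: 32663 = 71·460 + 3
73: 32663 = 73·447 + 32
79: 32663 = 79·413 + 36
83: 32663 = 83·393 + 44
89: 32663 = 89·367

89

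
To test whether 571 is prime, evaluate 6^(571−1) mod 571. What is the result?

6^1 ≡ 6 (mod 571)
6^2 ≡ 6^2 = 36 ≡ 36 (mod 571)
6^4 ≡ 36^2 = 1296 ≡ 154 (mod 571)
6^8 ≡ 154^2 = 23716 ≡ 305 (mod 571)
6^16 ≡ 305^2 = 93025 ≡ 523 (mod 571)
6^32 ≡ 523^2 = 273529 ≡ 20 (mod 571)
6^64 ≡ 20^2 = 400 ≡ 400 (mod 571)
6^128 ≡ 400^2 = 160000 ≡ 120 (mod 571)
6^256 ≡ 120^2 = 14400 ≡ 125 (mod 571)
6^512 ≡ 125^2 = 15625 ≡ 208 (mod 571)
570 = 512 + 32 + 16 + 8 + 2 in binary powers of 2.
So 6^570 ≡ 208 · 20 · 523 · 305 · 36 ≡ 1 (mod 571).
Since the result is 1, base 6 gives no evidence that 571 is composite.

1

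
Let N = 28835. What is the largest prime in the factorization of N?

79

28835 = 5 · 5767
5767 = 73 · 79
79 is prime.
So 28835 = 5 · 73 · 79; the largest prime factor is 79.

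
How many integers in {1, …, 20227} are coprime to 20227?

19936

Factor: 20227 = 113 · 179.
φ(20227) = (113−1) · (179−1) = 112 · 178 = 19936.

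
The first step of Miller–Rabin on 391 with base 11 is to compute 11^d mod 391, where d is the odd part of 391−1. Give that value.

391 − 1 = 390 = 2^1 · 195, so d = 195.
11^1 ≡ 11 (mod 391)
11^2 ≡ 11^2 = 121 ≡ 121 (mod 391)
11^4 ≡ 121^2 = 14641 ≡ 174 (mod 391)
11^8 ≡ 174^2 = 30276 ≡ 169 (mod 391)
11^16 ≡ 169^2 = 28561 ≡ 18 (mod 391)
11^32 ≡ 18^2 = 324 ≡ 324 (mod 391)
11^64 ≡ 324^2 = 104976 ≡ 188 (mod 391)
11^128 ≡ 188^2 = 35344 ≡ 154 (mod 391)
195 = 128 + 64 + 2 + 1 in binary powers of 2.
So 11^195 ≡ 154 · 188 · 121 · 11 ≡ 107 (mod 391).
Squaring chain: 107; never reaches −1, so base 11 is a Miller–Rabin witness that 391 is composite.

107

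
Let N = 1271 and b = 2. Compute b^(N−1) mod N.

2^1 ≡ 2 (mod 1271)
2^2 ≡ 2^2 = 4 ≡ 4 (mod 1271)
2^4 ≡ 4^2 = 16 ≡ 16 (mod 1271)
2^8 ≡ 16^2 = 256 ≡ 256 (mod 1271)
2^16 ≡ 256^2 = 65536 ≡ 715 (mod 1271)
2^32 ≡ 715^2 = 511225 ≡ 283 (mod 1271)
2^64 ≡ 283^2 = 80089 ≡ 16 (mod 1271)
2^128 ≡ 16^2 = 256 ≡ 256 (mod 1271)
2^256 ≡ 256^2 = 65536 ≡ 715 (mod 1271)
2^512 ≡ 715^2 = 511225 ≡ 283 (mod 1271)
2^1024 ≡ 283^2 = 80089 ≡ 16 (mod 1271)
1270 = 1024 + 128 + 64 + 32 + 16 + 4 + 2 in binary powers of 2.
So 2^1270 ≡ 16 · 256 · 16 · 283 · 715 · 16 · 4 ≡ 1024 (mod 1271).
Since 1024 ≠ 1, base 2 is a Fermat witness: 1271 is composite.

1024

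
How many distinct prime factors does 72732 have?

72732 = 2^2 · 18183
18183 = 3 · 6061
6061 = 11 · 551
551 = 19 · 29
72732 = 2^2 · 3 · 11 · 19 · 29, which has 5 distinct prime factors.

5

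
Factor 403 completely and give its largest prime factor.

403 = 13 · 31
31 is prime.
So 403 = 13 · 31; the largest prime factor is 31.

31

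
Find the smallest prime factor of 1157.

13

1157 is odd.
Digit sum 14, not divisible by 3.
Ends in 7: not divisible by 5.
7: 1157 = 7·165 + 2
11: 1157 = 11·105 + 2
13: 1157 = 13·89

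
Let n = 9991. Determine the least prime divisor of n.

9991 is odd.
Digit sum 28, not divisible by 3.
Ends in 1: not divisible by 5.
7: 9991 = 7·1427 + 2
11: 9991 = 11·908 + 3
13: 9991 = 13·768 + 7
17: 9991 = 17·587 + 12
19: 9991 = 19·525 + 16
23: 9991 = 23·434 + 9
29: 9991 = 29·344 + 15
31: 9991 = 31·322 + 9
37: 9991 = 37·270 + 1
41: 9991 = 41·243 + 28
43: 9991 = 43·232 + 15
47: 9991 = 47·212 + 27
53: 9991 = 53·188 + 27
59: 9991 = 59·169 + 20
61: 9991 = 61·163 + 48
67: 9991 = 67·149 + 8
71: 9991 = 71·140 + 51
73: 9991 = 73·136 + 63
79: 9991 = 79·126 + 37
83: 9991 = 83·120 + 31
89: 9991 = 89·112 + 23
97: 9991 = 97·103

97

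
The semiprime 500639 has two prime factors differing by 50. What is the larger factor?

733

Since p = q + 50, we have 500639 = q(q + 50), so q² + 50q − 500639 = 0.
Discriminant: 50² + 4·500639 = 2500 + 2002556 = 2005056; √2005056 = 1416.
q = (−50 + 1416)/2 = 683, and p = q + 50 = 733.
Check: 683 · 733 = 500639.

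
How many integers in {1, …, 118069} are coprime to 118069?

99600

Factor: 118069 = 7 · 101 · 167.
φ(118069) = (7−1) · (101−1) · (167−1) = 6 · 100 · 166 = 99600.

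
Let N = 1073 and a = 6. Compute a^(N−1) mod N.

6^1 ≡ 6 (mod 1073)
6^2 ≡ 6^2 = 36 ≡ 36 (mod 1073)
6^4 ≡ 36^2 = 1296 ≡ 223 (mod 1073)
6^8 ≡ 223^2 = 49729 ≡ 371 (mod 1073)
6^16 ≡ 371^2 = 137641 ≡ 297 (mod 1073)
6^32 ≡ 297^2 = 88209 ≡ 223 (mod 1073)
6^64 ≡ 223^2 = 49729 ≡ 371 (mod 1073)
6^128 ≡ 371^2 = 137641 ≡ 297 (mod 1073)
6^256 ≡ 297^2 = 88209 ≡ 223 (mod 1073)
6^512 ≡ 223^2 = 49729 ≡ 371 (mod 1073)
6^1024 ≡ 371^2 = 137641 ≡ 297 (mod 1073)
1072 = 1024 + 32 + 16 in binary powers of 2.
So 6^1072 ≡ 297 · 223 · 297 ≡ 371 (mod 1073).
Since 371 ≠ 1, base 6 is a Fermat witness: 1073 is composite.

371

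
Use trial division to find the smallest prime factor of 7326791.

7326791 is odd.
Digit sum 35, not divisible by 3.
Ends in 1: not divisible by 5.
7: 7326791 = 7·1046684 + 3
11: 7326791 = 11·666071 + 10
13: 7326791 = 13·563599 + 4
17: 7326791 = 17·430987 + 12
19: 7326791 = 19·385620 + 11
23: 7326791 = 23·318556 + 3
29: 7326791 = 29·252647 + 28
31: 7326791 = 31·236348 + 3
37: 7326791 = 37·198021 + 14
41: 7326791 = 41·178702 + 9
43: 7326791 = 43·170390 + 21
47: 7326791 = 47·155889 + 8
53: 7326791 = 53·138241 + 18
59: 7326791 = 59·124182 + 53
61: 7326791 = 61·120111 + 20
67: 7326791 = 67·109355 + 6
71: 7326791 = 71·103194 + 17
73: 7326791 = 73·100367

73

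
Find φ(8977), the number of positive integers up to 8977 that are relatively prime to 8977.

Factor: 8977 = 47 · 191.
φ(8977) = (47−1) · (191−1) = 46 · 190 = 8740.

8740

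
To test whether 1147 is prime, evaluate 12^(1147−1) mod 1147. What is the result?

1025

12^1 ≡ 12 (mod 1147)
12^2 ≡ 12^2 = 144 ≡ 144 (mod 1147)
12^4 ≡ 144^2 = 20736 ≡ 90 (mod 1147)
12^8 ≡ 90^2 = 8100 ≡ 71 (mod 1147)
12^16 ≡ 71^2 = 5041 ≡ 453 (mod 1147)
12^32 ≡ 453^2 = 205209 ≡ 1043 (mod 1147)
12^64 ≡ 1043^2 = 1087849 ≡ 493 (mod 1147)
12^128 ≡ 493^2 = 243049 ≡ 1032 (mod 1147)
12^256 ≡ 1032^2 = 1065024 ≡ 608 (mod 1147)
12^512 ≡ 608^2 = 369664 ≡ 330 (mod 1147)
12^1024 ≡ 330^2 = 108900 ≡ 1082 (mod 1147)
1146 = 1024 + 64 + 32 + 16 + 8 + 2 in binary powers of 2.
So 12^1146 ≡ 1082 · 493 · 1043 · 453 · 71 · 144 ≡ 1025 (mod 1147).
Since 1025 ≠ 1, base 12 is a Fermat witness: 1147 is composite.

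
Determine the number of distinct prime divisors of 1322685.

1322685 = 3^2 · 146965
146965 = 5 · 29393
29393 = 7 · 4199
4199 = 13 · 323
323 = 17 · 19
1322685 = 3^2 · 5 · 7 · 13 · 17 · 19, which has 6 distinct prime factors.

6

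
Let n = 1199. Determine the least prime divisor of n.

11

1199 is odd.
Digit sum 20, not divisible by 3.
Ends in 9: not divisible by 5.
7: 1199 = 7·171 + 2
11: 1199 = 11·109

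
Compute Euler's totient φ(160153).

Factor: 160153 = 7 · 137 · 167.
φ(160153) = (7−1) · (137−1) · (167−1) = 6 · 136 · 166 = 135456.

135456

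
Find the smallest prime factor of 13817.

13817 is odd.
Digit sum 20, not divisible by 3.
Ends in 7: not divisible by 5.
7: 13817 = 7·1973 + 6
11: 13817 = 11·1256 + 1
13: 13817 = 13·1062 + 11
17: 13817 = 17·812 + 13
19: 13817 = 19·727 + 4
23: 13817 = 23·600 + 17
29: 13817 = 29·476 + 13
31: 13817 = 31·445 + 22
37: 13817 = 37·373 + 16
41: 13817 = 41·337

41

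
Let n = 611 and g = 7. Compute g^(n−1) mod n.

17

7^1 ≡ 7 (mod 611)
7^2 ≡ 7^2 = 49 ≡ 49 (mod 611)
7^4 ≡ 49^2 = 2401 ≡ 568 (mod 611)
7^8 ≡ 568^2 = 322624 ≡ 16 (mod 611)
7^16 ≡ 16^2 = 256 ≡ 256 (mod 611)
7^32 ≡ 256^2 = 65536 ≡ 159 (mod 611)
7^64 ≡ 159^2 = 25281 ≡ 230 (mod 611)
7^128 ≡ 230^2 = 52900 ≡ 354 (mod 611)
7^256 ≡ 354^2 = 125316 ≡ 61 (mod 611)
7^512 ≡ 61^2 = 3721 ≡ 55 (mod 611)
610 = 512 + 64 + 32 + 2 in binary powers of 2.
So 7^610 ≡ 55 · 230 · 159 · 49 ≡ 17 (mod 611).
Since 17 ≠ 1, base 7 is a Fermat witness: 611 is composite.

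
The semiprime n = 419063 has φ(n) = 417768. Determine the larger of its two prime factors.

677

φ(n) = (p−1)(q−1) = n − (p+q) + 1, so p + q = 419063 − 417768 + 1 = 1296.
p and q are the roots of t² − 1296t + 419063 = 0.
Discriminant: 1296² − 4·419063 = 1679616 − 1676252 = 3364; √3364 = 58.
q = (1296 − 58)/2 = 619, p = (1296 + 58)/2 = 677.
Check: 619 · 677 = 419063.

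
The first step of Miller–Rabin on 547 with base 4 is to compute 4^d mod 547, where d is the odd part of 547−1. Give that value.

547 − 1 = 546 = 2^1 · 273, so d = 273.
4^1 ≡ 4 (mod 547)
4^2 ≡ 4^2 = 16 ≡ 16 (mod 547)
4^4 ≡ 16^2 = 256 ≡ 256 (mod 547)
4^8 ≡ 256^2 = 65536 ≡ 443 (mod 547)
4^16 ≡ 443^2 = 196249 ≡ 423 (mod 547)
4^32 ≡ 423^2 = 178929 ≡ 60 (mod 547)
4^64 ≡ 60^2 = 3600 ≡ 318 (mod 547)
4^128 ≡ 318^2 = 101124 ≡ 476 (mod 547)
4^256 ≡ 476^2 = 226576 ≡ 118 (mod 547)
273 = 256 + 16 + 1 in binary powers of 2.
So 4^273 ≡ 118 · 423 · 4 ≡ 1 (mod 547).
Since 4^d ≡ 1 (mod 547), base 4 does not prove 547 composite.

1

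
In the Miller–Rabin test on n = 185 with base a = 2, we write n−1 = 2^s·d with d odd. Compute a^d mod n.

185 − 1 = 184 = 2^3 · 23, so d = 23.
2^1 ≡ 2 (mod 185)
2^2 ≡ 2^2 = 4 ≡ 4 (mod 185)
2^4 ≡ 4^2 = 16 ≡ 16 (mod 185)
2^8 ≡ 16^2 = 256 ≡ 71 (mod 185)
2^16 ≡ 71^2 = 5041 ≡ 46 (mod 185)
23 = 16 + 4 + 2 + 1 in binary powers of 2.
So 2^23 ≡ 46 · 16 · 4 · 2 ≡ 153 (mod 185).
Squaring chain: 153 → 99 → 181; never reaches −1, so base 2 is a Miller–Rabin witness that 185 is composite.

153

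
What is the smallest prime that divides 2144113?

2144113 is odd.
Digit sum 16, not divisible by 3.
Ends in 3: not divisible by 5.
7: 2144113 = 7·306301 + 6
11: 2144113 = 11·194919 + 4
13: 2144113 = 13·164931 + 10
17: 2144113 = 17·126124 + 5
19: 2144113 = 19·112848 + 1
23: 2144113 = 23·93222 + 7
29: 2144113 = 29·73934 + 27
31: 2144113 = 31·69164 + 29
37: 2144113 = 37·57949

37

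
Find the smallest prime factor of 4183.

47

4183 is odd.
Digit sum 16, not divisible by 3.
Ends in 3: not divisible by 5.
7: 4183 = 7·597 + 4
11: 4183 = 11·380 + 3
13: 4183 = 13·321 + 10
17: 4183 = 17·246 + 1
19: 4183 = 19·220 + 3
23: 4183 = 23·181 + 20
29: 4183 = 29·144 + 7
31: 4183 = 31·134 + 29
37: 4183 = 37·113 + 2
41: 4183 = 41·102 + 1
43: 4183 = 43·97 + 12
47: 4183 = 47·89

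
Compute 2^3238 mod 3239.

2^1 ≡ 2 (mod 3239)
2^2 ≡ 2^2 = 4 ≡ 4 (mod 3239)
2^4 ≡ 4^2 = 16 ≡ 16 (mod 3239)
2^8 ≡ 16^2 = 256 ≡ 256 (mod 3239)
2^16 ≡ 256^2 = 65536 ≡ 756 (mod 3239)
2^32 ≡ 756^2 = 571536 ≡ 1472 (mod 3239)
2^64 ≡ 1472^2 = 2166784 ≡ 3132 (mod 3239)
2^128 ≡ 3132^2 = 9809424 ≡ 1732 (mod 3239)
2^256 ≡ 1732^2 = 2999824 ≡ 510 (mod 3239)
2^512 ≡ 510^2 = 260100 ≡ 980 (mod 3239)
2^1024 ≡ 980^2 = 960400 ≡ 1656 (mod 3239)
2^2048 ≡ 1656^2 = 2742336 ≡ 2142 (mod 3239)
3238 = 2048 + 1024 + 128 + 32 + 4 + 2 in binary powers of 2.
So 2^3238 ≡ 2142 · 1656 · 1732 · 1472 · 16 · 4 ≡ 318 (mod 3239).
Since 318 ≠ 1, base 2 is a Fermat witness: 3239 is composite.

318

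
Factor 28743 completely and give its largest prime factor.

67

28743 = 3 · 9581
9581 = 11 · 871
871 = 13 · 67
67 is prime.
So 28743 = 3 · 11 · 13 · 67; the largest prime factor is 67.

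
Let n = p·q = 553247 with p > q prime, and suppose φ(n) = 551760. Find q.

φ(n) = (p−1)(q−1) = n − (p+q) + 1, so p + q = 553247 − 551760 + 1 = 1488.
p and q are the roots of t² − 1488t + 553247 = 0.
Discriminant: 1488² − 4·553247 = 2214144 − 2212988 = 1156; √1156 = 34.
q = (1488 − 34)/2 = 727, p = (1488 + 34)/2 = 761.
Check: 727 · 761 = 553247.

727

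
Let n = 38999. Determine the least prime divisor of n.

59

38999 is odd.
Digit sum 38, not divisible by 3.
Ends in 9: not divisible by 5.
7: 38999 = 7·5571 + 2
11: 38999 = 11·3545 + 4
13: 38999 = 13·2999 + 12
17: 38999 = 17·2294 + 1
19: 38999 = 19·2052 + 11
23: 38999 = 23·1695 + 14
29: 38999 = 29·1344 + 23
31: 38999 = 31·1258 + 1
37: 38999 = 37·1054 + 1
41: 38999 = 41·951 + 8
43: 38999 = 43·906 + 41
47: 38999 = 47·829 + 36
53: 38999 = 53·735 + 44
59: 38999 = 59·661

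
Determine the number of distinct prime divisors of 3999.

3999 = 3 · 1333
1333 = 31 · 43
3999 = 3 · 31 · 43, which has 3 distinct prime factors.

3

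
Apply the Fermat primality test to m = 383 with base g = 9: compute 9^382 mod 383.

1

9^1 ≡ 9 (mod 383)
9^2 ≡ 9^2 = 81 ≡ 81 (mod 383)
9^4 ≡ 81^2 = 6561 ≡ 50 (mod 383)
9^8 ≡ 50^2 = 2500 ≡ 202 (mod 383)
9^16 ≡ 202^2 = 40804 ≡ 206 (mod 383)
9^32 ≡ 206^2 = 42436 ≡ 306 (mod 383)
9^64 ≡ 306^2 = 93636 ≡ 184 (mod 383)
9^128 ≡ 184^2 = 33856 ≡ 152 (mod 383)
9^256 ≡ 152^2 = 23104 ≡ 124 (mod 383)
382 = 256 + 64 + 32 + 16 + 8 + 4 + 2 in binary powers of 2.
So 9^382 ≡ 124 · 184 · 306 · 206 · 202 · 50 · 81 ≡ 1 (mod 383).
Since the result is 1, base 9 gives no evidence that 383 is composite.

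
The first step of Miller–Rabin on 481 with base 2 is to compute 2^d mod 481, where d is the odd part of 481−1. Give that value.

481 − 1 = 480 = 2^5 · 15, so d = 15.
2^1 ≡ 2 (mod 481)
2^2 ≡ 2^2 = 4 ≡ 4 (mod 481)
2^4 ≡ 4^2 = 16 ≡ 16 (mod 481)
2^8 ≡ 16^2 = 256 ≡ 256 (mod 481)
15 = 8 + 4 + 2 + 1 in binary powers of 2.
So 2^15 ≡ 256 · 16 · 4 · 2 ≡ 60 (mod 481).
Squaring chain: 60 → 233 → 417 → 248 → 417; never reaches −1, so base 2 is a Miller–Rabin witness that 481 is composite.

60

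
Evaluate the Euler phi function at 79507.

77658

Factor: 79507 = 43^3.
φ(79507) = 43^2·(43−1) = 77658.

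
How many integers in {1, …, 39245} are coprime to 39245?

30544

Factor: 39245 = 5 · 47 · 167.
φ(39245) = (5−1) · (47−1) · (167−1) = 4 · 46 · 166 = 30544.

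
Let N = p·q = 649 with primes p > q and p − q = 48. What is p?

59

Since p = q + 48, we have 649 = q(q + 48), so q² + 48q − 649 = 0.
Discriminant: 48² + 4·649 = 2304 + 2596 = 4900; √4900 = 70.
q = (−48 + 70)/2 = 11, and p = q + 48 = 59.
Check: 11 · 59 = 649.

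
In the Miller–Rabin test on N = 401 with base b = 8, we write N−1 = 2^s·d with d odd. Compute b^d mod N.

303

401 − 1 = 400 = 2^4 · 25, so d = 25.
8^1 ≡ 8 (mod 401)
8^2 ≡ 8^2 = 64 ≡ 64 (mod 401)
8^4 ≡ 64^2 = 4096 ≡ 86 (mod 401)
8^8 ≡ 86^2 = 7396 ≡ 178 (mod 401)
8^16 ≡ 178^2 = 31684 ≡ 5 (mod 401)
25 = 16 + 8 + 1 in binary powers of 2.
So 8^25 ≡ 5 · 178 · 8 ≡ 303 (mod 401).
Squaring chain: 303 → 381 → 400 → 1; reaches −1, so base 8 does not prove 401 composite.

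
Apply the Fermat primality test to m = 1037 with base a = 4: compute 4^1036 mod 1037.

4^1 ≡ 4 (mod 1037)
4^2 ≡ 4^2 = 16 ≡ 16 (mod 1037)
4^4 ≡ 16^2 = 256 ≡ 256 (mod 1037)
4^8 ≡ 256^2 = 65536 ≡ 205 (mod 1037)
4^16 ≡ 205^2 = 42025 ≡ 545 (mod 1037)
4^32 ≡ 545^2 = 297025 ≡ 443 (mod 1037)
4^64 ≡ 443^2 = 196249 ≡ 256 (mod 1037)
4^128 ≡ 256^2 = 65536 ≡ 205 (mod 1037)
4^256 ≡ 205^2 = 42025 ≡ 545 (mod 1037)
4^512 ≡ 545^2 = 297025 ≡ 443 (mod 1037)
4^1024 ≡ 443^2 = 196249 ≡ 256 (mod 1037)
1036 = 1024 + 8 + 4 in binary powers of 2.
So 4^1036 ≡ 256 · 205 · 256 ≡ 545 (mod 1037).
Since 545 ≠ 1, base 4 is a Fermat witness: 1037 is composite.

545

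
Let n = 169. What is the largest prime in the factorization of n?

13

169 = 13 · 13
13 = 13 · 1
So 169 = 13^2; the largest prime factor is 13.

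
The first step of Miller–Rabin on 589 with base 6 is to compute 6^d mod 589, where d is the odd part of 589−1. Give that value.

216

589 − 1 = 588 = 2^2 · 147, so d = 147.
6^1 ≡ 6 (mod 589)
6^2 ≡ 6^2 = 36 ≡ 36 (mod 589)
6^4 ≡ 36^2 = 1296 ≡ 118 (mod 589)
6^8 ≡ 118^2 = 13924 ≡ 377 (mod 589)
6^16 ≡ 377^2 = 142129 ≡ 180 (mod 589)
6^32 ≡ 180^2 = 32400 ≡ 5 (mod 589)
6^64 ≡ 5^2 = 25 ≡ 25 (mod 589)
6^128 ≡ 25^2 = 625 ≡ 36 (mod 589)
147 = 128 + 16 + 2 + 1 in binary powers of 2.
So 6^147 ≡ 36 · 180 · 36 · 6 ≡ 216 (mod 589).
Squaring chain: 216 → 125; never reaches −1, so base 6 is a Miller–Rabin witness that 589 is composite.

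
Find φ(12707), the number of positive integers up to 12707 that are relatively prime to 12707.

Factor: 12707 = 97 · 131.
φ(12707) = (97−1) · (131−1) = 96 · 130 = 12480.

12480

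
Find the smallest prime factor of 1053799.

1053799 is odd.
Digit sum 34, not divisible by 3.
Ends in 9: not divisible by 5.
7: 1053799 = 7·150542 + 5
11: 1053799 = 11·95799 + 10
13: 1053799 = 13·81061 + 6
17: 1053799 = 17·61988 + 3
19: 1053799 = 19·55463 + 2
23: 1053799 = 23·45817 + 8
29: 1053799 = 29·36337 + 26
31: 1053799 = 31·33993 + 16
37: 1053799 = 37·28481 + 2
41: 1053799 = 41·25702 + 17
43: 1053799 = 43·24506 + 41
47: 1053799 = 47·22421 + 12
53: 1053799 = 53·19883

53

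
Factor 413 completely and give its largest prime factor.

59

413 = 7 · 59
59 is prime.
So 413 = 7 · 59; the largest prime factor is 59.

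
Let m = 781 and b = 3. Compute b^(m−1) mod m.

474

3^1 ≡ 3 (mod 781)
3^2 ≡ 3^2 = 9 ≡ 9 (mod 781)
3^4 ≡ 9^2 = 81 ≡ 81 (mod 781)
3^8 ≡ 81^2 = 6561 ≡ 313 (mod 781)
3^16 ≡ 313^2 = 97969 ≡ 344 (mod 781)
3^32 ≡ 344^2 = 118336 ≡ 405 (mod 781)
3^64 ≡ 405^2 = 164025 ≡ 15 (mod 781)
3^128 ≡ 15^2 = 225 ≡ 225 (mod 781)
3^256 ≡ 225^2 = 50625 ≡ 641 (mod 781)
3^512 ≡ 641^2 = 410881 ≡ 75 (mod 781)
780 = 512 + 256 + 8 + 4 in binary powers of 2.
So 3^780 ≡ 75 · 641 · 313 · 81 ≡ 474 (mod 781).
Since 474 ≠ 1, base 3 is a Fermat witness: 781 is composite.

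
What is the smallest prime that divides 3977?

3977 is odd.
Digit sum 26, not divisible by 3.
Ends in 7: not divisible by 5.
7: 3977 = 7·568 + 1
11: 3977 = 11·361 + 6
13: 3977 = 13·305 + 12
17: 3977 = 17·233 + 16
19: 3977 = 19·209 + 6
23: 3977 = 23·172 + 21
29: 3977 = 29·137 + 4
31: 3977 = 31·128 + 9
37: 3977 = 37·107 + 18
41: 3977 = 41·97

41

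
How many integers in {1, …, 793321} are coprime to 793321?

758160

Factor: 793321 = 31 · 157 · 163.
φ(793321) = (31−1) · (157−1) · (163−1) = 30 · 156 · 162 = 758160.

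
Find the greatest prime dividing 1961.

53

1961 = 37 · 53
53 is prime.
So 1961 = 37 · 53; the largest prime factor is 53.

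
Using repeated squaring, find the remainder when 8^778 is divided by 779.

353

8^1 ≡ 8 (mod 779)
8^2 ≡ 8^2 = 64 ≡ 64 (mod 779)
8^4 ≡ 64^2 = 4096 ≡ 201 (mod 779)
8^8 ≡ 201^2 = 40401 ≡ 672 (mod 779)
8^16 ≡ 672^2 = 451584 ≡ 543 (mod 779)
8^32 ≡ 543^2 = 294849 ≡ 387 (mod 779)
8^64 ≡ 387^2 = 149769 ≡ 201 (mod 779)
8^128 ≡ 201^2 = 40401 ≡ 672 (mod 779)
8^256 ≡ 672^2 = 451584 ≡ 543 (mod 779)
8^512 ≡ 543^2 = 294849 ≡ 387 (mod 779)
778 = 512 + 256 + 8 + 2 in binary powers of 2.
So 8^778 ≡ 387 · 543 · 672 · 64 ≡ 353 (mod 779).
Since 353 ≠ 1, base 8 is a Fermat witness: 779 is composite.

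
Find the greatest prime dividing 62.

62 = 2 · 31
31 is prime.
So 62 = 2 · 31; the largest prime factor is 31.

31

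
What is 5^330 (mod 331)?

5^1 ≡ 5 (mod 331)
5^2 ≡ 5^2 = 25 ≡ 25 (mod 331)
5^4 ≡ 25^2 = 625 ≡ 294 (mod 331)
5^8 ≡ 294^2 = 86436 ≡ 45 (mod 331)
5^16 ≡ 45^2 = 2025 ≡ 39 (mod 331)
5^32 ≡ 39^2 = 1521 ≡ 197 (mod 331)
5^64 ≡ 197^2 = 38809 ≡ 82 (mod 331)
5^128 ≡ 82^2 = 6724 ≡ 104 (mod 331)
5^256 ≡ 104^2 = 10816 ≡ 224 (mod 331)
330 = 256 + 64 + 8 + 2 in binary powers of 2.
So 5^330 ≡ 224 · 82 · 45 · 25 ≡ 1 (mod 331).
Since the result is 1, base 5 gives no evidence that 331 is composite.

1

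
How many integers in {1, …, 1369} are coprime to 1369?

Factor: 1369 = 37^2.
φ(1369) = 37^1·(37−1) = 1332.

1332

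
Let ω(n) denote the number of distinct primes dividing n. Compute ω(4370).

4

4370 = 2 · 2185
2185 = 5 · 437
437 = 19 · 23
4370 = 2 · 5 · 19 · 23, which has 4 distinct prime factors.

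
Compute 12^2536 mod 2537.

12^1 ≡ 12 (mod 2537)
12^2 ≡ 12^2 = 144 ≡ 144 (mod 2537)
12^4 ≡ 144^2 = 20736 ≡ 440 (mod 2537)
12^8 ≡ 440^2 = 193600 ≡ 788 (mod 2537)
12^16 ≡ 788^2 = 620944 ≡ 1916 (mod 2537)
12^32 ≡ 1916^2 = 3671056 ≡ 17 (mod 2537)
12^64 ≡ 17^2 = 289 ≡ 289 (mod 2537)
12^128 ≡ 289^2 = 83521 ≡ 2337 (mod 2537)
12^256 ≡ 2337^2 = 5461569 ≡ 1945 (mod 2537)
12^512 ≡ 1945^2 = 3783025 ≡ 358 (mod 2537)
12^1024 ≡ 358^2 = 128164 ≡ 1314 (mod 2537)
12^2048 ≡ 1314^2 = 1726596 ≡ 1436 (mod 2537)
2536 = 2048 + 256 + 128 + 64 + 32 + 8 in binary powers of 2.
So 12^2536 ≡ 1436 · 1945 · 2337 · 289 · 17 · 788 ≡ 196 (mod 2537).
Since 196 ≠ 1, base 12 is a Fermat witness: 2537 is composite.

196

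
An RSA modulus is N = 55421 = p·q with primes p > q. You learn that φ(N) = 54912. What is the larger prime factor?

353

φ(n) = (p−1)(q−1) = n − (p+q) + 1, so p + q = 55421 − 54912 + 1 = 510.
p and q are the roots of t² − 510t + 55421 = 0.
Discriminant: 510² − 4·55421 = 260100 − 221684 = 38416; √38416 = 196.
q = (510 − 196)/2 = 157, p = (510 + 196)/2 = 353.
Check: 157 · 353 = 55421.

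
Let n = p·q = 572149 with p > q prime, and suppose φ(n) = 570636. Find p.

φ(n) = (p−1)(q−1) = n − (p+q) + 1, so p + q = 572149 − 570636 + 1 = 1514.
p and q are the roots of t² − 1514t + 572149 = 0.
Discriminant: 1514² − 4·572149 = 2292196 − 2288596 = 3600; √3600 = 60.
q = (1514 − 60)/2 = 727, p = (1514 + 60)/2 = 787.
Check: 727 · 787 = 572149.

787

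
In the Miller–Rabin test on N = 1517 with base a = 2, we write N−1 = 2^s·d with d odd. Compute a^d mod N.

923

1517 − 1 = 1516 = 2^2 · 379, so d = 379.
2^1 ≡ 2 (mod 1517)
2^2 ≡ 2^2 = 4 ≡ 4 (mod 1517)
2^4 ≡ 4^2 = 16 ≡ 16 (mod 1517)
2^8 ≡ 16^2 = 256 ≡ 256 (mod 1517)
2^16 ≡ 256^2 = 65536 ≡ 305 (mod 1517)
2^32 ≡ 305^2 = 93025 ≡ 488 (mod 1517)
2^64 ≡ 488^2 = 238144 ≡ 1492 (mod 1517)
2^128 ≡ 1492^2 = 2226064 ≡ 625 (mod 1517)
2^256 ≡ 625^2 = 390625 ≡ 756 (mod 1517)
379 = 256 + 64 + 32 + 16 + 8 + 2 + 1 in binary powers of 2.
So 2^379 ≡ 756 · 1492 · 488 · 305 · 256 · 4 · 2 ≡ 923 (mod 1517).
Squaring chain: 923 → 892; never reaches −1, so base 2 is a Miller–Rabin witness that 1517 is composite.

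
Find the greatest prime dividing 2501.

2501 = 41 · 61
61 is prime.
So 2501 = 41 · 61; the largest prime factor is 61.

61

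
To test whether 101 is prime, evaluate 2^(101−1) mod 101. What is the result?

1

2^1 ≡ 2 (mod 101)
2^2 ≡ 2^2 = 4 ≡ 4 (mod 101)
2^4 ≡ 4^2 = 16 ≡ 16 (mod 101)
2^8 ≡ 16^2 = 256 ≡ 54 (mod 101)
2^16 ≡ 54^2 = 2916 ≡ 88 (mod 101)
2^32 ≡ 88^2 = 7744 ≡ 68 (mod 101)
2^64 ≡ 68^2 = 4624 ≡ 79 (mod 101)
100 = 64 + 32 + 4 in binary powers of 2.
So 2^100 ≡ 79 · 68 · 16 ≡ 1 (mod 101).
Since the result is 1, base 2 gives no evidence that 101 is composite.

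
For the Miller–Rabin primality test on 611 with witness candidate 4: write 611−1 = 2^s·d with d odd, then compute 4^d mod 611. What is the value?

611 − 1 = 610 = 2^1 · 305, so d = 305.
4^1 ≡ 4 (mod 611)
4^2 ≡ 4^2 = 16 ≡ 16 (mod 611)
4^4 ≡ 16^2 = 256 ≡ 256 (mod 611)
4^8 ≡ 256^2 = 65536 ≡ 159 (mod 611)
4^16 ≡ 159^2 = 25281 ≡ 230 (mod 611)
4^32 ≡ 230^2 = 52900 ≡ 354 (mod 611)
4^64 ≡ 354^2 = 125316 ≡ 61 (mod 611)
4^128 ≡ 61^2 = 3721 ≡ 55 (mod 611)
4^256 ≡ 55^2 = 3025 ≡ 581 (mod 611)
305 = 256 + 32 + 16 + 1 in binary powers of 2.
So 4^305 ≡ 581 · 354 · 230 · 4 ≡ 101 (mod 611).
Squaring chain: 101; never reaches −1, so base 4 is a Miller–Rabin witness that 611 is composite.

101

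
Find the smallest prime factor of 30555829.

30555829 is odd.
Digit sum 37, not divisible by 3.
Ends in 9: not divisible by 5.
7: 30555829 = 7·4365118 + 3
11: 30555829 = 11·2777802 + 7
13: 30555829 = 13·2350448 + 5
17: 30555829 = 17·1797401 + 12
19: 30555829 = 19·1608201 + 10
23: 30555829 = 23·1328514 + 7
29: 30555829 = 29·1053649 + 8
31: 30555829 = 31·985671 + 28
37: 30555829 = 37·825833 + 8
41: 30555829 = 41·745264 + 5
43: 30555829 = 43·710600 + 29
47: 30555829 = 47·650124 + 1
53: 30555829 = 53·576525 + 4
59: 30555829 = 59·517895 + 24
61: 30555829 = 61·500915 + 14
67: 30555829 = 67·456057 + 10
71: 30555829 = 71·430363 + 56
73: 30555829 = 73·418573

73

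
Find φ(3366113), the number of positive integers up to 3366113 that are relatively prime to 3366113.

3297024

Factor: 3366113 = 107 · 163 · 193.
φ(3366113) = (107−1) · (163−1) · (193−1) = 106 · 162 · 192 = 3297024.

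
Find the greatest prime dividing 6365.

6365 = 5 · 1273
1273 = 19 · 67
67 is prime.
So 6365 = 5 · 19 · 67; the largest prime factor is 67.

67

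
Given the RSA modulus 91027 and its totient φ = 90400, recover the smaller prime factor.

227

φ(n) = (p−1)(q−1) = n − (p+q) + 1, so p + q = 91027 − 90400 + 1 = 628.
p and q are the roots of t² − 628t + 91027 = 0.
Discriminant: 628² − 4·91027 = 394384 − 364108 = 30276; √30276 = 174.
q = (628 − 174)/2 = 227, p = (628 + 174)/2 = 401.
Check: 227 · 401 = 91027.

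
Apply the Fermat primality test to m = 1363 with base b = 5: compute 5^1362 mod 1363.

306

5^1 ≡ 5 (mod 1363)
5^2 ≡ 5^2 = 25 ≡ 25 (mod 1363)
5^4 ≡ 25^2 = 625 ≡ 625 (mod 1363)
5^8 ≡ 625^2 = 390625 ≡ 807 (mod 1363)
5^16 ≡ 807^2 = 651249 ≡ 1098 (mod 1363)
5^32 ≡ 1098^2 = 1205604 ≡ 712 (mod 1363)
5^64 ≡ 712^2 = 506944 ≡ 1271 (mod 1363)
5^128 ≡ 1271^2 = 1615441 ≡ 286 (mod 1363)
5^256 ≡ 286^2 = 81796 ≡ 16 (mod 1363)
5^512 ≡ 16^2 = 256 ≡ 256 (mod 1363)
5^1024 ≡ 256^2 = 65536 ≡ 112 (mod 1363)
1362 = 1024 + 256 + 64 + 16 + 2 in binary powers of 2.
So 5^1362 ≡ 112 · 16 · 1271 · 1098 · 25 ≡ 306 (mod 1363).
Since 306 ≠ 1, base 5 is a Fermat witness: 1363 is composite.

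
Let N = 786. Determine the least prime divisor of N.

786 is even: 2 divides it.

2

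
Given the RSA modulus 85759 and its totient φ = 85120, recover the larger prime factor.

φ(n) = (p−1)(q−1) = n − (p+q) + 1, so p + q = 85759 − 85120 + 1 = 640.
p and q are the roots of t² − 640t + 85759 = 0.
Discriminant: 640² − 4·85759 = 409600 − 343036 = 66564; √66564 = 258.
q = (640 − 258)/2 = 191, p = (640 + 258)/2 = 449.
Check: 191 · 449 = 85759.

449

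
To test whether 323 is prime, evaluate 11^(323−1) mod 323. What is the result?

87

11^1 ≡ 11 (mod 323)
11^2 ≡ 11^2 = 121 ≡ 121 (mod 323)
11^4 ≡ 121^2 = 14641 ≡ 106 (mod 323)
11^8 ≡ 106^2 = 11236 ≡ 254 (mod 323)
11^16 ≡ 254^2 = 64516 ≡ 239 (mod 323)
11^32 ≡ 239^2 = 57121 ≡ 273 (mod 323)
11^64 ≡ 273^2 = 74529 ≡ 239 (mod 323)
11^128 ≡ 239^2 = 57121 ≡ 273 (mod 323)
11^256 ≡ 273^2 = 74529 ≡ 239 (mod 323)
322 = 256 + 64 + 2 in binary powers of 2.
So 11^322 ≡ 239 · 239 · 121 ≡ 87 (mod 323).
Since 87 ≠ 1, base 11 is a Fermat witness: 323 is composite.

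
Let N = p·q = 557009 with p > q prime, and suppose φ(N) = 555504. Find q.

653

φ(n) = (p−1)(q−1) = n − (p+q) + 1, so p + q = 557009 − 555504 + 1 = 1506.
p and q are the roots of t² − 1506t + 557009 = 0.
Discriminant: 1506² − 4·557009 = 2268036 − 2228036 = 40000; √40000 = 200.
q = (1506 − 200)/2 = 653, p = (1506 + 200)/2 = 853.
Check: 653 · 853 = 557009.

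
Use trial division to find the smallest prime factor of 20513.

73

20513 is odd.
Digit sum 11, not divisible by 3.
Ends in 3: not divisible by 5.
7: 20513 = 7·2930 + 3
11: 20513 = 11·1864 + 9
13: 20513 = 13·1577 + 12
17: 20513 = 17·1206 + 11
19: 20513 = 19·1079 + 12
23: 20513 = 23·891 + 20
29: 20513 = 29·707 + 10
31: 20513 = 31·661 + 22
37: 20513 = 37·554 + 15
41: 20513 = 41·500 + 13
43: 20513 = 43·477 + 2
47: 20513 = 47·436 + 21
53: 20513 = 53·387 + 2
59: 20513 = 59·347 + 40
61: 20513 = 61·336 + 17
67: 20513 = 67·306 + 11
71: 20513 = 71·288 + 65
73: 20513 = 73·281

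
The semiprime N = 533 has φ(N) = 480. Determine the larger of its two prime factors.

41

φ(n) = (p−1)(q−1) = n − (p+q) + 1, so p + q = 533 − 480 + 1 = 54.
p and q are the roots of t² − 54t + 533 = 0.
Discriminant: 54² − 4·533 = 2916 − 2132 = 784; √784 = 28.
q = (54 − 28)/2 = 13, p = (54 + 28)/2 = 41.
Check: 13 · 41 = 533.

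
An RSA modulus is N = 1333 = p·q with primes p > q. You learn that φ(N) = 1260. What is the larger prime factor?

43

φ(n) = (p−1)(q−1) = n − (p+q) + 1, so p + q = 1333 − 1260 + 1 = 74.
p and q are the roots of t² − 74t + 1333 = 0.
Discriminant: 74² − 4·1333 = 5476 − 5332 = 144; √144 = 12.
q = (74 − 12)/2 = 31, p = (74 + 12)/2 = 43.
Check: 31 · 43 = 1333.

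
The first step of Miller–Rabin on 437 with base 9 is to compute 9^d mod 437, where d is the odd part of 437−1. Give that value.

437 − 1 = 436 = 2^2 · 109, so d = 109.
9^1 ≡ 9 (mod 437)
9^2 ≡ 9^2 = 81 ≡ 81 (mod 437)
9^4 ≡ 81^2 = 6561 ≡ 6 (mod 437)
9^8 ≡ 6^2 = 36 ≡ 36 (mod 437)
9^16 ≡ 36^2 = 1296 ≡ 422 (mod 437)
9^32 ≡ 422^2 = 178084 ≡ 225 (mod 437)
9^64 ≡ 225^2 = 50625 ≡ 370 (mod 437)
109 = 64 + 32 + 8 + 4 + 1 in binary powers of 2.
So 9^109 ≡ 370 · 225 · 36 · 6 · 9 ≡ 294 (mod 437).
Squaring chain: 294 → 347; never reaches −1, so base 9 is a Miller–Rabin witness that 437 is composite.

294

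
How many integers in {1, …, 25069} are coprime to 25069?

21840

Factor: 25069 = 11 · 43 · 53.
φ(25069) = (11−1) · (43−1) · (53−1) = 10 · 42 · 52 = 21840.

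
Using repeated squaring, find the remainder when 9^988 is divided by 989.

9^1 ≡ 9 (mod 989)
9^2 ≡ 9^2 = 81 ≡ 81 (mod 989)
9^4 ≡ 81^2 = 6561 ≡ 627 (mod 989)
9^8 ≡ 627^2 = 393129 ≡ 496 (mod 989)
9^16 ≡ 496^2 = 246016 ≡ 744 (mod 989)
9^32 ≡ 744^2 = 553536 ≡ 685 (mod 989)
9^64 ≡ 685^2 = 469225 ≡ 439 (mod 989)
9^128 ≡ 439^2 = 192721 ≡ 855 (mod 989)
9^256 ≡ 855^2 = 731025 ≡ 154 (mod 989)
9^512 ≡ 154^2 = 23716 ≡ 969 (mod 989)
988 = 512 + 256 + 128 + 64 + 16 + 8 + 4 in binary powers of 2.
So 9^988 ≡ 969 · 154 · 855 · 439 · 744 · 496 · 627 ≡ 439 (mod 989).
Since 439 ≠ 1, base 9 is a Fermat witness: 989 is composite.

439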